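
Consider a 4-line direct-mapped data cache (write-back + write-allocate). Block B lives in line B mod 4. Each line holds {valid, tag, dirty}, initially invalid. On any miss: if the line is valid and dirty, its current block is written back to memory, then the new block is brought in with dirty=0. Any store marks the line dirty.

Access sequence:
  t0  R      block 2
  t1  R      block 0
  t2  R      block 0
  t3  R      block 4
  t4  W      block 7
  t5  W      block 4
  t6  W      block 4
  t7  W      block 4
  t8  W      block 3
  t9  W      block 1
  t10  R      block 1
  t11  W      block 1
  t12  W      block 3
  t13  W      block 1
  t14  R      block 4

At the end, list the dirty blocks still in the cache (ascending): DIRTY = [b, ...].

0: R B2 → L2 miss [-]
1: R B0 → L0 miss [-]
2: R B0 → L0 hit [-]
3: R B4 → L0 miss [-]
4: W B7 → L3 miss [D]
5: W B4 → L0 hit [D]
6: W B4 → L0 hit [D]
7: W B4 → L0 hit [D]
8: W B3 → L3 miss wb→B7 [D]
9: W B1 → L1 miss [D]
10: R B1 → L1 hit [D]
11: W B1 → L1 hit [D]
12: W B3 → L3 hit [D]
13: W B1 → L1 hit [D]
14: R B4 → L0 hit [D]

DIRTY = [1, 3, 4]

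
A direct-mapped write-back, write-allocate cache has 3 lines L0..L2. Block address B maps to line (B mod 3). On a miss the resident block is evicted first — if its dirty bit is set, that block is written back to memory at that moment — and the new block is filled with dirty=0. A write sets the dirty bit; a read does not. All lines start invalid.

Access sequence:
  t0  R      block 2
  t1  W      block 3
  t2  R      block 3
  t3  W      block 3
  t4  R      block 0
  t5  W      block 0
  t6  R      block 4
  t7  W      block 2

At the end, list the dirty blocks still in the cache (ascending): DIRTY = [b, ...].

DIRTY = [0, 2]

0: R B2 → L2 miss [-]
1: W B3 → L0 miss [D]
2: R B3 → L0 hit [D]
3: W B3 → L0 hit [D]
4: R B0 → L0 miss wb→B3 [-]
5: W B0 → L0 hit [D]
6: R B4 → L1 miss [-]
7: W B2 → L2 hit [D]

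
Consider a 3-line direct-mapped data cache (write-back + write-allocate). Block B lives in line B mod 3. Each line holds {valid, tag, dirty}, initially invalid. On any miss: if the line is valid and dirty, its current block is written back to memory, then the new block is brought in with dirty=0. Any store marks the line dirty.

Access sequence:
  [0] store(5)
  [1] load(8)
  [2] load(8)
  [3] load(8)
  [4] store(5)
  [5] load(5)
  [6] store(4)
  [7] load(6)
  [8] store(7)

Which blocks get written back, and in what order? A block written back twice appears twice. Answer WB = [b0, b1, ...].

0: W B5 -> L2 miss  d=D]
1: R B8 -> L2 miss wb->B5  d=-]
2: R B8 -> L2 hit  d=-]
3: R B8 -> L2 hit  d=-]
4: W B5 -> L2 miss  d=D]
5: R B5 -> L2 hit  d=D]
6: W B4 -> L1 miss  d=D]
7: R B6 -> L0 miss  d=-]
8: W B7 -> L1 miss wb->B4  d=D]

WB = [5, 4]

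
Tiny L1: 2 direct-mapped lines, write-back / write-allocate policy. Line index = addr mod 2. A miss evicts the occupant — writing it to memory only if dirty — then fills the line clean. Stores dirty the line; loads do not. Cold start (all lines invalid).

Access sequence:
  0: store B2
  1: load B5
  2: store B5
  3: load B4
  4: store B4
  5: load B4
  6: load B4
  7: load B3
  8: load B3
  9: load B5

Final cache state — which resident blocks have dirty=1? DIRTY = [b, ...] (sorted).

0: W B2 -> L0 miss  d=D]
1: R B5 -> L1 miss  d=-]
2: W B5 -> L1 hit  d=D]
3: R B4 -> L0 miss wb->B2  d=-]
4: W B4 -> L0 hit  d=D]
5: R B4 -> L0 hit  d=D]
6: R B4 -> L0 hit  d=D]
7: R B3 -> L1 miss wb->B5  d=-]
8: R B3 -> L1 hit  d=-]
9: R B5 -> L1 miss  d=-]

DIRTY = [4]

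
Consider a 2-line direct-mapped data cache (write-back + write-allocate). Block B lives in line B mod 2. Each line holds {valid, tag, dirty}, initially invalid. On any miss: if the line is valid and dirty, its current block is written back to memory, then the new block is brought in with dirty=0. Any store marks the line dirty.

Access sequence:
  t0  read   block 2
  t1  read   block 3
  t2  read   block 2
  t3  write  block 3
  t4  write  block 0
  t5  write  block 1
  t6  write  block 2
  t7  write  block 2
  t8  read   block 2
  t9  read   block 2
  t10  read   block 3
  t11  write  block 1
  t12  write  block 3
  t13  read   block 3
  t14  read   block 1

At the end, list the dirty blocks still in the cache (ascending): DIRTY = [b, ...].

0: R B2 → L0 miss [-]
1: R B3 → L1 miss [-]
2: R B2 → L0 hit [-]
3: W B3 → L1 hit [D]
4: W B0 → L0 miss [D]
5: W B1 → L1 miss wb→B3 [D]
6: W B2 → L0 miss wb→B0 [D]
7: W B2 → L0 hit [D]
8: R B2 → L0 hit [D]
9: R B2 → L0 hit [D]
10: R B3 → L1 miss wb→B1 [-]
11: W B1 → L1 miss [D]
12: W B3 → L1 miss wb→B1 [D]
13: R B3 → L1 hit [D]
14: R B1 → L1 miss wb→B3 [-]

DIRTY = [2]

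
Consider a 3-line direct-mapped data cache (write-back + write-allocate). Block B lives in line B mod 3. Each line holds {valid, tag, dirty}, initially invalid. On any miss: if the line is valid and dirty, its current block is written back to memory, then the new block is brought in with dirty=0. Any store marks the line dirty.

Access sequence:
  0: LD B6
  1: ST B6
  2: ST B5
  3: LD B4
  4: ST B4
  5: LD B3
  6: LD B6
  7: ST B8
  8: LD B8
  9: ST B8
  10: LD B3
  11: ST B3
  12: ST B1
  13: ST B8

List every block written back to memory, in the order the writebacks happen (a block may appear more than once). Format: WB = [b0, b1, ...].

0: R B6 → L0 miss [-]
1: W B6 → L0 hit [D]
2: W B5 → L2 miss [D]
3: R B4 → L1 miss [-]
4: W B4 → L1 hit [D]
5: R B3 → L0 miss wb→B6 [-]
6: R B6 → L0 miss [-]
7: W B8 → L2 miss wb→B5 [D]
8: R B8 → L2 hit [D]
9: W B8 → L2 hit [D]
10: R B3 → L0 miss [-]
11: W B3 → L0 hit [D]
12: W B1 → L1 miss wb→B4 [D]
13: W B8 → L2 hit [D]

WB = [6, 5, 4]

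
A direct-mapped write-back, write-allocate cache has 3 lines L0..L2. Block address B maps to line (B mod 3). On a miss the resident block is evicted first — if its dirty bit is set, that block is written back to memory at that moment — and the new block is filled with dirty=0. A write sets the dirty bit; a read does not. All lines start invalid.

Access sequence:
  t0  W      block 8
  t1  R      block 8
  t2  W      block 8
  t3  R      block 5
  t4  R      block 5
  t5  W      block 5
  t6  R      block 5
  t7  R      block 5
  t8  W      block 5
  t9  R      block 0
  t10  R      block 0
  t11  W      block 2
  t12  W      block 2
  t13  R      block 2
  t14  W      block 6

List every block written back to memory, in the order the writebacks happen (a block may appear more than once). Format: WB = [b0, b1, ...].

WB = [8, 5]

  0 | W B8 → L2 miss [D]
  1 | R B8 → L2 hit [D]
  2 | W B8 → L2 hit [D]
  3 | R B5 → L2 miss wb→B8 [-]
  4 | R B5 → L2 hit [-]
  5 | W B5 → L2 hit [D]
  6 | R B5 → L2 hit [D]
  7 | R B5 → L2 hit [D]
  8 | W B5 → L2 hit [D]
  9 | R B0 → L0 miss [-]
  10 | R B0 → L0 hit [-]
  11 | W B2 → L2 miss wb→B5 [D]
  12 | W B2 → L2 hit [D]
  13 | R B2 → L2 hit [D]
  14 | W B6 → L0 miss [D]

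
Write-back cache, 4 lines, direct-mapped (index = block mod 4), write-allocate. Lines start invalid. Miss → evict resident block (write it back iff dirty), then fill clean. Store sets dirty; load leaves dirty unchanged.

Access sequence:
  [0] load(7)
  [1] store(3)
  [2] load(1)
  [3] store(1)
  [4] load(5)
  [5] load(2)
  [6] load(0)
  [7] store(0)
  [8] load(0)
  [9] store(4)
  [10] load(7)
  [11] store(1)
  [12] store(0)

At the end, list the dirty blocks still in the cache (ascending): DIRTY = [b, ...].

  0 | R B7 → L3 miss [-]
  1 | W B3 → L3 miss [D]
  2 | R B1 → L1 miss [-]
  3 | W B1 → L1 hit [D]
  4 | R B5 → L1 miss wb→B1 [-]
  5 | R B2 → L2 miss [-]
  6 | R B0 → L0 miss [-]
  7 | W B0 → L0 hit [D]
  8 | R B0 → L0 hit [D]
  9 | W B4 → L0 miss wb→B0 [D]
  10 | R B7 → L3 miss wb→B3 [-]
  11 | W B1 → L1 miss [D]
  12 | W B0 → L0 miss wb→B4 [D]

DIRTY = [0, 1]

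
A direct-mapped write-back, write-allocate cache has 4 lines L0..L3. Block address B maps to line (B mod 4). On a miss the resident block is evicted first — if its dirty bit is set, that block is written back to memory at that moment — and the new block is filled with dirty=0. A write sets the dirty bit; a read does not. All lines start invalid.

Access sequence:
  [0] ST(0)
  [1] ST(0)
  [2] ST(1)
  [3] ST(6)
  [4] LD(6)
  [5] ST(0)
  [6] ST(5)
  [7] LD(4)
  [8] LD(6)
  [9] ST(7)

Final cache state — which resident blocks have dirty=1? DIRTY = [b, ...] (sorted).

DIRTY = [5, 6, 7]

  0 | W B0 → L0 miss [D]
  1 | W B0 → L0 hit [D]
  2 | W B1 → L1 miss [D]
  3 | W B6 → L2 miss [D]
  4 | R B6 → L2 hit [D]
  5 | W B0 → L0 hit [D]
  6 | W B5 → L1 miss wb→B1 [D]
  7 | R B4 → L0 miss wb→B0 [-]
  8 | R B6 → L2 hit [D]
  9 | W B7 → L3 miss [D]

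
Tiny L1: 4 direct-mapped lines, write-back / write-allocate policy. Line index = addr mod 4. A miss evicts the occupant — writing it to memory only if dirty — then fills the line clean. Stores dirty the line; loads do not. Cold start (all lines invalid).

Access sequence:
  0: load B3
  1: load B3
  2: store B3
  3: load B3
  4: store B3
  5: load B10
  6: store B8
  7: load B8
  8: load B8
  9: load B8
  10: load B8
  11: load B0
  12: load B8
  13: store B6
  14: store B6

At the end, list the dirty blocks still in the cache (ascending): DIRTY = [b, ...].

0: R B3 → L3 miss [-]
1: R B3 → L3 hit [-]
2: W B3 → L3 hit [D]
3: R B3 → L3 hit [D]
4: W B3 → L3 hit [D]
5: R B10 → L2 miss [-]
6: W B8 → L0 miss [D]
7: R B8 → L0 hit [D]
8: R B8 → L0 hit [D]
9: R B8 → L0 hit [D]
10: R B8 → L0 hit [D]
11: R B0 → L0 miss wb→B8 [-]
12: R B8 → L0 miss [-]
13: W B6 → L2 miss [D]
14: W B6 → L2 hit [D]

DIRTY = [3, 6]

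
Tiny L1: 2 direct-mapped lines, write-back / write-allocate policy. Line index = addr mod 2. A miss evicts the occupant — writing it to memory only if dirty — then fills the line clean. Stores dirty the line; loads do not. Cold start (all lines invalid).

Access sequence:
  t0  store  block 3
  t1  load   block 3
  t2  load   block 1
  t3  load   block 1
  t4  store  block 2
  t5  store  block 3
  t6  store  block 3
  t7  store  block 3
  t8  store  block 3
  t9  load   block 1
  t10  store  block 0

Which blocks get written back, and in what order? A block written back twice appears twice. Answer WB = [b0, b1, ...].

WB = [3, 3, 2]

  0 | W B3 → L1 miss [D]
  1 | R B3 → L1 hit [D]
  2 | R B1 → L1 miss wb→B3 [-]
  3 | R B1 → L1 hit [-]
  4 | W B2 → L0 miss [D]
  5 | W B3 → L1 miss [D]
  6 | W B3 → L1 hit [D]
  7 | W B3 → L1 hit [D]
  8 | W B3 → L1 hit [D]
  9 | R B1 → L1 miss wb→B3 [-]
  10 | W B0 → L0 miss wb→B2 [D]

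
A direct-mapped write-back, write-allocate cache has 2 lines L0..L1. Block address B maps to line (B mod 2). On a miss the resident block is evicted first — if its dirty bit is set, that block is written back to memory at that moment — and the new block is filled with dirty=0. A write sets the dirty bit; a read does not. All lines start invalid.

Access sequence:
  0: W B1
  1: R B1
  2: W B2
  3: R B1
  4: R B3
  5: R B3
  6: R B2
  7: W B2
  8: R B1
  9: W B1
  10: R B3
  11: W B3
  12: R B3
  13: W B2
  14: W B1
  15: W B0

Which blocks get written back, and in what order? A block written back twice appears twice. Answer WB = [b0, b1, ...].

WB = [1, 1, 3, 2]

0: W B1 -> L1 miss  d=D]
1: R B1 -> L1 hit  d=D]
2: W B2 -> L0 miss  d=D]
3: R B1 -> L1 hit  d=D]
4: R B3 -> L1 miss wb->B1  d=-]
5: R B3 -> L1 hit  d=-]
6: R B2 -> L0 hit  d=D]
7: W B2 -> L0 hit  d=D]
8: R B1 -> L1 miss  d=-]
9: W B1 -> L1 hit  d=D]
10: R B3 -> L1 miss wb->B1  d=-]
11: W B3 -> L1 hit  d=D]
12: R B3 -> L1 hit  d=D]
13: W B2 -> L0 hit  d=D]
14: W B1 -> L1 miss wb->B3  d=D]
15: W B0 -> L0 miss wb->B2  d=D]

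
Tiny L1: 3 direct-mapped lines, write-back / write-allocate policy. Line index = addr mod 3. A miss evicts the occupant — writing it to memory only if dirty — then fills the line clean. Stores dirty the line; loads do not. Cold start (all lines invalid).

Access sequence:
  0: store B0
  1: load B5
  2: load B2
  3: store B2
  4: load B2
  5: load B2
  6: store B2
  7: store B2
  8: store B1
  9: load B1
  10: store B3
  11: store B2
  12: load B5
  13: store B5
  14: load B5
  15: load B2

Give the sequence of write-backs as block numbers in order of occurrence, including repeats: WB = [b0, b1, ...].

WB = [0, 2, 5]

0: W B0 -> L0 miss  d=D]
1: R B5 -> L2 miss  d=-]
2: R B2 -> L2 miss  d=-]
3: W B2 -> L2 hit  d=D]
4: R B2 -> L2 hit  d=D]
5: R B2 -> L2 hit  d=D]
6: W B2 -> L2 hit  d=D]
7: W B2 -> L2 hit  d=D]
8: W B1 -> L1 miss  d=D]
9: R B1 -> L1 hit  d=D]
10: W B3 -> L0 miss wb->B0  d=D]
11: W B2 -> L2 hit  d=D]
12: R B5 -> L2 miss wb->B2  d=-]
13: W B5 -> L2 hit  d=D]
14: R B5 -> L2 hit  d=D]
15: R B2 -> L2 miss wb->B5  d=-]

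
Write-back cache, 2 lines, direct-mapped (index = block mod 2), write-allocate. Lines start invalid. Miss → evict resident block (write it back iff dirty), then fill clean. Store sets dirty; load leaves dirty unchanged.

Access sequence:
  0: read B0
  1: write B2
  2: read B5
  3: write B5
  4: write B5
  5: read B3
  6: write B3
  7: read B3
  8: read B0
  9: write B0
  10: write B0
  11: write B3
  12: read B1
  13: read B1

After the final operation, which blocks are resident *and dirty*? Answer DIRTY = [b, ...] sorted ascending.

DIRTY = [0]

  0 | R B0 → L0 miss [-]
  1 | W B2 → L0 miss [D]
  2 | R B5 → L1 miss [-]
  3 | W B5 → L1 hit [D]
  4 | W B5 → L1 hit [D]
  5 | R B3 → L1 miss wb→B5 [-]
  6 | W B3 → L1 hit [D]
  7 | R B3 → L1 hit [D]
  8 | R B0 → L0 miss wb→B2 [-]
  9 | W B0 → L0 hit [D]
  10 | W B0 → L0 hit [D]
  11 | W B3 → L1 hit [D]
  12 | R B1 → L1 miss wb→B3 [-]
  13 | R B1 → L1 hit [-]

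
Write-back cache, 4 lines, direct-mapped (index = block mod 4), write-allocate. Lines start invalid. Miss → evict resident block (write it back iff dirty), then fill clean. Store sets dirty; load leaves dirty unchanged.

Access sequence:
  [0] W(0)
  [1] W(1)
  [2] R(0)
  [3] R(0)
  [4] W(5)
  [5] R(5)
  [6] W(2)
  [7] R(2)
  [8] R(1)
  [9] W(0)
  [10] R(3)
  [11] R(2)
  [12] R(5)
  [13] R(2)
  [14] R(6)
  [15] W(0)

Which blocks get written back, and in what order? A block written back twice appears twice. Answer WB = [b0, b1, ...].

0: W B0 → L0 miss [D]
1: W B1 → L1 miss [D]
2: R B0 → L0 hit [D]
3: R B0 → L0 hit [D]
4: W B5 → L1 miss wb→B1 [D]
5: R B5 → L1 hit [D]
6: W B2 → L2 miss [D]
7: R B2 → L2 hit [D]
8: R B1 → L1 miss wb→B5 [-]
9: W B0 → L0 hit [D]
10: R B3 → L3 miss [-]
11: R B2 → L2 hit [D]
12: R B5 → L1 miss [-]
13: R B2 → L2 hit [D]
14: R B6 → L2 miss wb→B2 [-]
15: W B0 → L0 hit [D]

WB = [1, 5, 2]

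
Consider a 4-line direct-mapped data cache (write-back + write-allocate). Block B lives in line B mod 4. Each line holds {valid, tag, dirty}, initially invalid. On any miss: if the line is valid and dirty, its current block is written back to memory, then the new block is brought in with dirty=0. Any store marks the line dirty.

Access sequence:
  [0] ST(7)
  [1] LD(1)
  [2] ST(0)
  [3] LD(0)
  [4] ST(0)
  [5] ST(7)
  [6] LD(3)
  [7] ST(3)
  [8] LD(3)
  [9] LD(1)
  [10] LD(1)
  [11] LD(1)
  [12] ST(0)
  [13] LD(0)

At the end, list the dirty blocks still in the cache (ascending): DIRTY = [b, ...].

DIRTY = [0, 3]

0: W B7 -> L3 miss  d=D]
1: R B1 -> L1 miss  d=-]
2: W B0 -> L0 miss  d=D]
3: R B0 -> L0 hit  d=D]
4: W B0 -> L0 hit  d=D]
5: W B7 -> L3 hit  d=D]
6: R B3 -> L3 miss wb->B7  d=-]
7: W B3 -> L3 hit  d=D]
8: R B3 -> L3 hit  d=D]
9: R B1 -> L1 hit  d=-]
10: R B1 -> L1 hit  d=-]
11: R B1 -> L1 hit  d=-]
12: W B0 -> L0 hit  d=D]
13: R B0 -> L0 hit  d=D]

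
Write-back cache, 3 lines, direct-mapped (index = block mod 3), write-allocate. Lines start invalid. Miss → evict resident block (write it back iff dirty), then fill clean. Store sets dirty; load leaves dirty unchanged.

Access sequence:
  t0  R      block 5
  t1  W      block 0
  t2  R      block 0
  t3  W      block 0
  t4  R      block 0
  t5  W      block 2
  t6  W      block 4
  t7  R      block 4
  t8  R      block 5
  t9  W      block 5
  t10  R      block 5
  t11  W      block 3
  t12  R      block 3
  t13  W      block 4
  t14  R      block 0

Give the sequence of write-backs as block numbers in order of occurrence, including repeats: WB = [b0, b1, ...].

WB = [2, 0, 3]

  0 | R B5 → L2 miss [-]
  1 | W B0 → L0 miss [D]
  2 | R B0 → L0 hit [D]
  3 | W B0 → L0 hit [D]
  4 | R B0 → L0 hit [D]
  5 | W B2 → L2 miss [D]
  6 | W B4 → L1 miss [D]
  7 | R B4 → L1 hit [D]
  8 | R B5 → L2 miss wb→B2 [-]
  9 | W B5 → L2 hit [D]
  10 | R B5 → L2 hit [D]
  11 | W B3 → L0 miss wb→B0 [D]
  12 | R B3 → L0 hit [D]
  13 | W B4 → L1 hit [D]
  14 | R B0 → L0 miss wb→B3 [-]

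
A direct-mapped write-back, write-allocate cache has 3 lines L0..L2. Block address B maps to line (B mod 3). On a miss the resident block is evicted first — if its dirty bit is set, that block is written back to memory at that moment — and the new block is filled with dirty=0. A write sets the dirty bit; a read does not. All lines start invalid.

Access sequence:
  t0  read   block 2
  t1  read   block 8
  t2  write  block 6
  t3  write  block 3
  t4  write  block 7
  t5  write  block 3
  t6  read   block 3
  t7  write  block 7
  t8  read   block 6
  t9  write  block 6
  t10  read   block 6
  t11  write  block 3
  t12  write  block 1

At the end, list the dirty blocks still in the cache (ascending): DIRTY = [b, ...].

DIRTY = [1, 3]

  0 | R B2 → L2 miss [-]
  1 | R B8 → L2 miss [-]
  2 | W B6 → L0 miss [D]
  3 | W B3 → L0 miss wb→B6 [D]
  4 | W B7 → L1 miss [D]
  5 | W B3 → L0 hit [D]
  6 | R B3 → L0 hit [D]
  7 | W B7 → L1 hit [D]
  8 | R B6 → L0 miss wb→B3 [-]
  9 | W B6 → L0 hit [D]
  10 | R B6 → L0 hit [D]
  11 | W B3 → L0 miss wb→B6 [D]
  12 | W B1 → L1 miss wb→B7 [D]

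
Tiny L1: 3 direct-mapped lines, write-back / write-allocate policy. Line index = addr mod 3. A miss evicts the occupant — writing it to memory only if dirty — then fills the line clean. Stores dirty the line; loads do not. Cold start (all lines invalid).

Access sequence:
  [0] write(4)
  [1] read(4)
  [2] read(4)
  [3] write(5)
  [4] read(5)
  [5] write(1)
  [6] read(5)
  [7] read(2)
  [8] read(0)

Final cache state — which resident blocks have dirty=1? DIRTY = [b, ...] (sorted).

0: W B4 → L1 miss [D]
1: R B4 → L1 hit [D]
2: R B4 → L1 hit [D]
3: W B5 → L2 miss [D]
4: R B5 → L2 hit [D]
5: W B1 → L1 miss wb→B4 [D]
6: R B5 → L2 hit [D]
7: R B2 → L2 miss wb→B5 [-]
8: R B0 → L0 miss [-]

DIRTY = [1]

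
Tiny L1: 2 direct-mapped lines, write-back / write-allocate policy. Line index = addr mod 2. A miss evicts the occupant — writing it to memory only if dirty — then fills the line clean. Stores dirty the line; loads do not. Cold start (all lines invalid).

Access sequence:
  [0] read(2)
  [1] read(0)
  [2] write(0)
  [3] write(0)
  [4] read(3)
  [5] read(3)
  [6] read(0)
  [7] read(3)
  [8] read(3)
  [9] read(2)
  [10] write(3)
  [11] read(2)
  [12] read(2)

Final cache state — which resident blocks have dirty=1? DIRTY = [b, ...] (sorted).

0: R B2 → L0 miss [-]
1: R B0 → L0 miss [-]
2: W B0 → L0 hit [D]
3: W B0 → L0 hit [D]
4: R B3 → L1 miss [-]
5: R B3 → L1 hit [-]
6: R B0 → L0 hit [D]
7: R B3 → L1 hit [-]
8: R B3 → L1 hit [-]
9: R B2 → L0 miss wb→B0 [-]
10: W B3 → L1 hit [D]
11: R B2 → L0 hit [-]
12: R B2 → L0 hit [-]

DIRTY = [3]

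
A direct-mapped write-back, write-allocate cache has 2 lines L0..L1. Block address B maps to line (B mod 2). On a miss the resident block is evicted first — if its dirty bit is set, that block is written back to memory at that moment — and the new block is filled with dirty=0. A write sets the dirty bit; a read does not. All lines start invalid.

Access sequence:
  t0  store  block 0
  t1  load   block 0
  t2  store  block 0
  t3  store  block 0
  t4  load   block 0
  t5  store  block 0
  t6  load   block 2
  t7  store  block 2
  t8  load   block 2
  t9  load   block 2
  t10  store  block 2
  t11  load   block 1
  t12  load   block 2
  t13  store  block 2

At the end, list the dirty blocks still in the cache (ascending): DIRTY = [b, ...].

DIRTY = [2]

0: W B0 -> L0 miss  d=D]
1: R B0 -> L0 hit  d=D]
2: W B0 -> L0 hit  d=D]
3: W B0 -> L0 hit  d=D]
4: R B0 -> L0 hit  d=D]
5: W B0 -> L0 hit  d=D]
6: R B2 -> L0 miss wb->B0  d=-]
7: W B2 -> L0 hit  d=D]
8: R B2 -> L0 hit  d=D]
9: R B2 -> L0 hit  d=D]
10: W B2 -> L0 hit  d=D]
11: R B1 -> L1 miss  d=-]
12: R B2 -> L0 hit  d=D]
13: W B2 -> L0 hit  d=D]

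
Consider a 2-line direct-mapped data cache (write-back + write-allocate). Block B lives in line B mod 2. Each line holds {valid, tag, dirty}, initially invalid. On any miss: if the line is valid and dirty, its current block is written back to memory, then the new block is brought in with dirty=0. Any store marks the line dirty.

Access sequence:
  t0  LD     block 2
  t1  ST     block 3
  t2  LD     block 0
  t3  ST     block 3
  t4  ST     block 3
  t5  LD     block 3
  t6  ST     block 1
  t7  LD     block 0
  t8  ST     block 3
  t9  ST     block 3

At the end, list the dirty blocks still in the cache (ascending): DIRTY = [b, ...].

DIRTY = [3]

0: R B2 → L0 miss [-]
1: W B3 → L1 miss [D]
2: R B0 → L0 miss [-]
3: W B3 → L1 hit [D]
4: W B3 → L1 hit [D]
5: R B3 → L1 hit [D]
6: W B1 → L1 miss wb→B3 [D]
7: R B0 → L0 hit [-]
8: W B3 → L1 miss wb→B1 [D]
9: W B3 → L1 hit [D]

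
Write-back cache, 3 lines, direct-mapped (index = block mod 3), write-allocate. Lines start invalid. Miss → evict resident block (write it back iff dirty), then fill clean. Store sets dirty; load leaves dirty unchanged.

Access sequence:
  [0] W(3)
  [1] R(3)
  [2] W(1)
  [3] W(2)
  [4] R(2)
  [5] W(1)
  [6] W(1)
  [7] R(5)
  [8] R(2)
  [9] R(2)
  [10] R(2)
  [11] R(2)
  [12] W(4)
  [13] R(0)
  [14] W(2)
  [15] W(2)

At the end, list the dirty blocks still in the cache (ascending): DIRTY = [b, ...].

DIRTY = [2, 4]

0: W B3 -> L0 miss  d=D]
1: R B3 -> L0 hit  d=D]
2: W B1 -> L1 miss  d=D]
3: W B2 -> L2 miss  d=D]
4: R B2 -> L2 hit  d=D]
5: W B1 -> L1 hit  d=D]
6: W B1 -> L1 hit  d=D]
7: R B5 -> L2 miss wb->B2  d=-]
8: R B2 -> L2 miss  d=-]
9: R B2 -> L2 hit  d=-]
10: R B2 -> L2 hit  d=-]
11: R B2 -> L2 hit  d=-]
12: W B4 -> L1 miss wb->B1  d=D]
13: R B0 -> L0 miss wb->B3  d=-]
14: W B2 -> L2 hit  d=D]
15: W B2 -> L2 hit  d=D]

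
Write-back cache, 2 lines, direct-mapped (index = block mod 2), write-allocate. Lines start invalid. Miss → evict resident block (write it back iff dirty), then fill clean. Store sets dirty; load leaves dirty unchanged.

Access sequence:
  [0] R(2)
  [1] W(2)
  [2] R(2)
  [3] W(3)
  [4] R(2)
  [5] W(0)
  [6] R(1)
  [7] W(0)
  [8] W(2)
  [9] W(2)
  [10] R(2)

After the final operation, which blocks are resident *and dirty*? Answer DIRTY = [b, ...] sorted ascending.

DIRTY = [2]

0: R B2 -> L0 miss  d=-]
1: W B2 -> L0 hit  d=D]
2: R B2 -> L0 hit  d=D]
3: W B3 -> L1 miss  d=D]
4: R B2 -> L0 hit  d=D]
5: W B0 -> L0 miss wb->B2  d=D]
6: R B1 -> L1 miss wb->B3  d=-]
7: W B0 -> L0 hit  d=D]
8: W B2 -> L0 miss wb->B0  d=D]
9: W B2 -> L0 hit  d=D]
10: R B2 -> L0 hit  d=D]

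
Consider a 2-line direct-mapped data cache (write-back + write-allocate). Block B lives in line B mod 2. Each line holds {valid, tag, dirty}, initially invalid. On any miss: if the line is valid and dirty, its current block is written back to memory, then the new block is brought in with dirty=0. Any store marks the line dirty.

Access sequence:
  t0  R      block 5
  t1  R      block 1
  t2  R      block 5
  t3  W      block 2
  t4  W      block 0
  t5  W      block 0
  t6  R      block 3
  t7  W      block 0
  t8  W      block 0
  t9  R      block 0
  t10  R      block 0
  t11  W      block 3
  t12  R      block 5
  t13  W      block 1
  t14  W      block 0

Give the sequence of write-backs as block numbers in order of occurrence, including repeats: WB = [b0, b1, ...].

WB = [2, 3]

0: R B5 -> L1 miss  d=-]
1: R B1 -> L1 miss  d=-]
2: R B5 -> L1 miss  d=-]
3: W B2 -> L0 miss  d=D]
4: W B0 -> L0 miss wb->B2  d=D]
5: W B0 -> L0 hit  d=D]
6: R B3 -> L1 miss  d=-]
7: W B0 -> L0 hit  d=D]
8: W B0 -> L0 hit  d=D]
9: R B0 -> L0 hit  d=D]
10: R B0 -> L0 hit  d=D]
11: W B3 -> L1 hit  d=D]
12: R B5 -> L1 miss wb->B3  d=-]
13: W B1 -> L1 miss  d=D]
14: W B0 -> L0 hit  d=D]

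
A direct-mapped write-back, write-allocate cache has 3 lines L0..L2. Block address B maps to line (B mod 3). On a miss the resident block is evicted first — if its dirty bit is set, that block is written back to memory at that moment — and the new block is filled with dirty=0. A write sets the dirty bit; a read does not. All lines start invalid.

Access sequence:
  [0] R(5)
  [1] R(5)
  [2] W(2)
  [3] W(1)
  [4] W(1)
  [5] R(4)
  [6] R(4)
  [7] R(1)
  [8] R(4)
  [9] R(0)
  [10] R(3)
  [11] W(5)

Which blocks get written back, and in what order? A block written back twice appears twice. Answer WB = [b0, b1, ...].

  0 | R B5 → L2 miss [-]
  1 | R B5 → L2 hit [-]
  2 | W B2 → L2 miss [D]
  3 | W B1 → L1 miss [D]
  4 | W B1 → L1 hit [D]
  5 | R B4 → L1 miss wb→B1 [-]
  6 | R B4 → L1 hit [-]
  7 | R B1 → L1 miss [-]
  8 | R B4 → L1 miss [-]
  9 | R B0 → L0 miss [-]
  10 | R B3 → L0 miss [-]
  11 | W B5 → L2 miss wb→B2 [D]

WB = [1, 2]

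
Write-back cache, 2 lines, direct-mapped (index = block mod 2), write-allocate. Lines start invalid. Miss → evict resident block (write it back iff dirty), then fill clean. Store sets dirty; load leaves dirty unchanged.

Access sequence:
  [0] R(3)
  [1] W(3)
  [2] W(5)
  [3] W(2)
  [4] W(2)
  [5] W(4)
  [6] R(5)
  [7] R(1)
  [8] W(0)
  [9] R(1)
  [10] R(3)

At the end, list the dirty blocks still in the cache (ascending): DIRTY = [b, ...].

DIRTY = [0]

  0 | R B3 → L1 miss [-]
  1 | W B3 → L1 hit [D]
  2 | W B5 → L1 miss wb→B3 [D]
  3 | W B2 → L0 miss [D]
  4 | W B2 → L0 hit [D]
  5 | W B4 → L0 miss wb→B2 [D]
  6 | R B5 → L1 hit [D]
  7 | R B1 → L1 miss wb→B5 [-]
  8 | W B0 → L0 miss wb→B4 [D]
  9 | R B1 → L1 hit [-]
  10 | R B3 → L1 miss [-]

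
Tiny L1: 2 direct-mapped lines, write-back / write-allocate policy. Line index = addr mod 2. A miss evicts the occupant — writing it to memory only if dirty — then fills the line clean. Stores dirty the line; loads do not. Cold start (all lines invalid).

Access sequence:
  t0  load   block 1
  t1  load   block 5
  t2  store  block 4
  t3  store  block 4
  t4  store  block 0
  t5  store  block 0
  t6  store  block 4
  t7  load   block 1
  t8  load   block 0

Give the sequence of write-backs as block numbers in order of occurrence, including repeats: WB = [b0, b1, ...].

WB = [4, 0, 4]

0: R B1 → L1 miss [-]
1: R B5 → L1 miss [-]
2: W B4 → L0 miss [D]
3: W B4 → L0 hit [D]
4: W B0 → L0 miss wb→B4 [D]
5: W B0 → L0 hit [D]
6: W B4 → L0 miss wb→B0 [D]
7: R B1 → L1 miss [-]
8: R B0 → L0 miss wb→B4 [-]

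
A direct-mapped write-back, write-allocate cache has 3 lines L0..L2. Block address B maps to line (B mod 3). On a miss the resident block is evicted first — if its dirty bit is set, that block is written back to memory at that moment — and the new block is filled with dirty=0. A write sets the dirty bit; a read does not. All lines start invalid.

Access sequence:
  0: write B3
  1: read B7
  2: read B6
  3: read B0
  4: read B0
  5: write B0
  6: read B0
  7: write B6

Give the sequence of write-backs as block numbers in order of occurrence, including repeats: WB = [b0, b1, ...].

  0 | W B3 → L0 miss [D]
  1 | R B7 → L1 miss [-]
  2 | R B6 → L0 miss wb→B3 [-]
  3 | R B0 → L0 miss [-]
  4 | R B0 → L0 hit [-]
  5 | W B0 → L0 hit [D]
  6 | R B0 → L0 hit [D]
  7 | W B6 → L0 miss wb→B0 [D]

WB = [3, 0]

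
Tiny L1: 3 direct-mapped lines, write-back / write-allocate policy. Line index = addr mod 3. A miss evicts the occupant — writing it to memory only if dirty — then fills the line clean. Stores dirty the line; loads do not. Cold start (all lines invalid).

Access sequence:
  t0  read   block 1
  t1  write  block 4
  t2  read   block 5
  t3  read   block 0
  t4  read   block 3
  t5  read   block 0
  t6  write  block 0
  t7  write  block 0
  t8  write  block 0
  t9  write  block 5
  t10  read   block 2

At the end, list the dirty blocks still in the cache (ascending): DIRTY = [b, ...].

DIRTY = [0, 4]

0: R B1 → L1 miss [-]
1: W B4 → L1 miss [D]
2: R B5 → L2 miss [-]
3: R B0 → L0 miss [-]
4: R B3 → L0 miss [-]
5: R B0 → L0 miss [-]
6: W B0 → L0 hit [D]
7: W B0 → L0 hit [D]
8: W B0 → L0 hit [D]
9: W B5 → L2 hit [D]
10: R B2 → L2 miss wb→B5 [-]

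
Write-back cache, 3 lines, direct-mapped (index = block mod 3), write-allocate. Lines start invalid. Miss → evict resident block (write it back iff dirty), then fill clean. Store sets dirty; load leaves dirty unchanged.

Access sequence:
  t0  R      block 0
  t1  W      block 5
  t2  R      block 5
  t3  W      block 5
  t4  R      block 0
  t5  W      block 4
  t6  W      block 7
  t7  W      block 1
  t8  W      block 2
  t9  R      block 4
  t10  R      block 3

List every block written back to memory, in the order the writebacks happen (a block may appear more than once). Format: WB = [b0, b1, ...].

  0 | R B0 → L0 miss [-]
  1 | W B5 → L2 miss [D]
  2 | R B5 → L2 hit [D]
  3 | W B5 → L2 hit [D]
  4 | R B0 → L0 hit [-]
  5 | W B4 → L1 miss [D]
  6 | W B7 → L1 miss wb→B4 [D]
  7 | W B1 → L1 miss wb→B7 [D]
  8 | W B2 → L2 miss wb→B5 [D]
  9 | R B4 → L1 miss wb→B1 [-]
  10 | R B3 → L0 miss [-]

WB = [4, 7, 5, 1]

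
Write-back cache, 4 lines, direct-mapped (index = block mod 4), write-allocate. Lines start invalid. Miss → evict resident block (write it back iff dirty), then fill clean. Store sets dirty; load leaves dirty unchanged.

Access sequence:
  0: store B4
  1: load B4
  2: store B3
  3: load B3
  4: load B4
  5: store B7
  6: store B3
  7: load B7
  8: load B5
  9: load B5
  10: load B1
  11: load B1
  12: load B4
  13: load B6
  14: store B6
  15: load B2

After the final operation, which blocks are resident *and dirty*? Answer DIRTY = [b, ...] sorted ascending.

0: W B4 -> L0 miss  d=D]
1: R B4 -> L0 hit  d=D]
2: W B3 -> L3 miss  d=D]
3: R B3 -> L3 hit  d=D]
4: R B4 -> L0 hit  d=D]
5: W B7 -> L3 miss wb->B3  d=D]
6: W B3 -> L3 miss wb->B7  d=D]
7: R B7 -> L3 miss wb->B3  d=-]
8: R B5 -> L1 miss  d=-]
9: R B5 -> L1 hit  d=-]
10: R B1 -> L1 miss  d=-]
11: R B1 -> L1 hit  d=-]
12: R B4 -> L0 hit  d=D]
13: R B6 -> L2 miss  d=-]
14: W B6 -> L2 hit  d=D]
15: R B2 -> L2 miss wb->B6  d=-]

DIRTY = [4]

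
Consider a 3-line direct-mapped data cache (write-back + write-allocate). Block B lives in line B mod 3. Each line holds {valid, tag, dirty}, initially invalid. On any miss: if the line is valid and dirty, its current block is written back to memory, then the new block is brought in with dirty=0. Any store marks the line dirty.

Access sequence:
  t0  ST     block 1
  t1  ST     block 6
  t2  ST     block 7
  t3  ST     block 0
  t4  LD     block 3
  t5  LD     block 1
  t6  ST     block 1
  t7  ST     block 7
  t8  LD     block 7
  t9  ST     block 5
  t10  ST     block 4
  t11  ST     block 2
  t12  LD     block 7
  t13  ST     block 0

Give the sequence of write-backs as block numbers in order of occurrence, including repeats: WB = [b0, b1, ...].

0: W B1 -> L1 miss  d=D]
1: W B6 -> L0 miss  d=D]
2: W B7 -> L1 miss wb->B1  d=D]
3: W B0 -> L0 miss wb->B6  d=D]
4: R B3 -> L0 miss wb->B0  d=-]
5: R B1 -> L1 miss wb->B7  d=-]
6: W B1 -> L1 hit  d=D]
7: W B7 -> L1 miss wb->B1  d=D]
8: R B7 -> L1 hit  d=D]
9: W B5 -> L2 miss  d=D]
10: W B4 -> L1 miss wb->B7  d=D]
11: W B2 -> L2 miss wb->B5  d=D]
12: R B7 -> L1 miss wb->B4  d=-]
13: W B0 -> L0 miss  d=D]

WB = [1, 6, 0, 7, 1, 7, 5, 4]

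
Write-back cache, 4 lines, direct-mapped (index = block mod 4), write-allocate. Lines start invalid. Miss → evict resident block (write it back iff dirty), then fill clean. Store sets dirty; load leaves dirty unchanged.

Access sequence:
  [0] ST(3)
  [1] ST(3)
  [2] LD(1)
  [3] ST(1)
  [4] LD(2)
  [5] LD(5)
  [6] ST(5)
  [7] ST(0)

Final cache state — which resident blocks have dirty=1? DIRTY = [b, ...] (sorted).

DIRTY = [0, 3, 5]

0: W B3 -> L3 miss  d=D]
1: W B3 -> L3 hit  d=D]
2: R B1 -> L1 miss  d=-]
3: W B1 -> L1 hit  d=D]
4: R B2 -> L2 miss  d=-]
5: R B5 -> L1 miss wb->B1  d=-]
6: W B5 -> L1 hit  d=D]
7: W B0 -> L0 miss  d=D]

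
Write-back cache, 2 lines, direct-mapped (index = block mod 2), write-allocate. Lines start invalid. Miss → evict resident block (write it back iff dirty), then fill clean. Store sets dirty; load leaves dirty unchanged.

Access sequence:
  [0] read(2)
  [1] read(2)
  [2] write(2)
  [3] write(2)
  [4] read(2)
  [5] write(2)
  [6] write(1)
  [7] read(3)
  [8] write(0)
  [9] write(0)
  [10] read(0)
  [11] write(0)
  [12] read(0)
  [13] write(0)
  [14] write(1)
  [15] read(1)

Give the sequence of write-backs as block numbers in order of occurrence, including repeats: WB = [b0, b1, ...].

  0 | R B2 → L0 miss [-]
  1 | R B2 → L0 hit [-]
  2 | W B2 → L0 hit [D]
  3 | W B2 → L0 hit [D]
  4 | R B2 → L0 hit [D]
  5 | W B2 → L0 hit [D]
  6 | W B1 → L1 miss [D]
  7 | R B3 → L1 miss wb→B1 [-]
  8 | W B0 → L0 miss wb→B2 [D]
  9 | W B0 → L0 hit [D]
  10 | R B0 → L0 hit [D]
  11 | W B0 → L0 hit [D]
  12 | R B0 → L0 hit [D]
  13 | W B0 → L0 hit [D]
  14 | W B1 → L1 miss [D]
  15 | R B1 → L1 hit [D]

WB = [1, 2]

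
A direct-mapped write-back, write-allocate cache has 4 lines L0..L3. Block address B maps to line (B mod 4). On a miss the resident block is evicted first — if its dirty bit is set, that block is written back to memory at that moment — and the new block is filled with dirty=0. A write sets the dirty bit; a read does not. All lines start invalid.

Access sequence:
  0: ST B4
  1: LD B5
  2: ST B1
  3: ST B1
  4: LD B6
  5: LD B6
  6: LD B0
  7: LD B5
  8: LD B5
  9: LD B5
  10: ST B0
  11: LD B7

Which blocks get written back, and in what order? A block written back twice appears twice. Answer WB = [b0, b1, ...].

WB = [4, 1]

  0 | W B4 → L0 miss [D]
  1 | R B5 → L1 miss [-]
  2 | W B1 → L1 miss [D]
  3 | W B1 → L1 hit [D]
  4 | R B6 → L2 miss [-]
  5 | R B6 → L2 hit [-]
  6 | R B0 → L0 miss wb→B4 [-]
  7 | R B5 → L1 miss wb→B1 [-]
  8 | R B5 → L1 hit [-]
  9 | R B5 → L1 hit [-]
  10 | W B0 → L0 hit [D]
  11 | R B7 → L3 miss [-]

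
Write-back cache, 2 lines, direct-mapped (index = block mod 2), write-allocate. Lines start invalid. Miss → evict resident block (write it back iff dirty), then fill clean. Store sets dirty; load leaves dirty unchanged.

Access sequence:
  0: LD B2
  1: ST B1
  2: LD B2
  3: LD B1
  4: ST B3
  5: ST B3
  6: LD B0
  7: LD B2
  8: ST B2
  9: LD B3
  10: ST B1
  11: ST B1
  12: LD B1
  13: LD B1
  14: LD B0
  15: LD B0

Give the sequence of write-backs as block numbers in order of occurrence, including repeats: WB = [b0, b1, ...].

WB = [1, 3, 2]

  0 | R B2 → L0 miss [-]
  1 | W B1 → L1 miss [D]
  2 | R B2 → L0 hit [-]
  3 | R B1 → L1 hit [D]
  4 | W B3 → L1 miss wb→B1 [D]
  5 | W B3 → L1 hit [D]
  6 | R B0 → L0 miss [-]
  7 | R B2 → L0 miss [-]
  8 | W B2 → L0 hit [D]
  9 | R B3 → L1 hit [D]
  10 | W B1 → L1 miss wb→B3 [D]
  11 | W B1 → L1 hit [D]
  12 | R B1 → L1 hit [D]
  13 | R B1 → L1 hit [D]
  14 | R B0 → L0 miss wb→B2 [-]
  15 | R B0 → L0 hit [-]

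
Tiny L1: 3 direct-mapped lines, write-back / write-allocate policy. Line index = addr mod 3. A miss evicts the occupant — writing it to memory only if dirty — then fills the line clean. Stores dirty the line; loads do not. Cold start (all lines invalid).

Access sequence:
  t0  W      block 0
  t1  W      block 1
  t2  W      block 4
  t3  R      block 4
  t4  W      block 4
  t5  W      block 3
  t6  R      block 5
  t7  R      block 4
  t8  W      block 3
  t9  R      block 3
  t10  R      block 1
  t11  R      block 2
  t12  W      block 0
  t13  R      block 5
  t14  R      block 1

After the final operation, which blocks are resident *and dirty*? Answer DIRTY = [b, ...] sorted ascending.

DIRTY = [0]

0: W B0 → L0 miss [D]
1: W B1 → L1 miss [D]
2: W B4 → L1 miss wb→B1 [D]
3: R B4 → L1 hit [D]
4: W B4 → L1 hit [D]
5: W B3 → L0 miss wb→B0 [D]
6: R B5 → L2 miss [-]
7: R B4 → L1 hit [D]
8: W B3 → L0 hit [D]
9: R B3 → L0 hit [D]
10: R B1 → L1 miss wb→B4 [-]
11: R B2 → L2 miss [-]
12: W B0 → L0 miss wb→B3 [D]
13: R B5 → L2 miss [-]
14: R B1 → L1 hit [-]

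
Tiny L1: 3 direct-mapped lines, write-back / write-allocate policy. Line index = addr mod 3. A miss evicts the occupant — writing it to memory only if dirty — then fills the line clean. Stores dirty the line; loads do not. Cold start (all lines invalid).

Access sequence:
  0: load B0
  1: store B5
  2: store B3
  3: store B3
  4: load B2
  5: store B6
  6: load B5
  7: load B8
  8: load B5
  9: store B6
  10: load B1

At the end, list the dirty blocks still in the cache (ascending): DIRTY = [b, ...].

DIRTY = [6]

  0 | R B0 → L0 miss [-]
  1 | W B5 → L2 miss [D]
  2 | W B3 → L0 miss [D]
  3 | W B3 → L0 hit [D]
  4 | R B2 → L2 miss wb→B5 [-]
  5 | W B6 → L0 miss wb→B3 [D]
  6 | R B5 → L2 miss [-]
  7 | R B8 → L2 miss [-]
  8 | R B5 → L2 miss [-]
  9 | W B6 → L0 hit [D]
  10 | R B1 → L1 miss [-]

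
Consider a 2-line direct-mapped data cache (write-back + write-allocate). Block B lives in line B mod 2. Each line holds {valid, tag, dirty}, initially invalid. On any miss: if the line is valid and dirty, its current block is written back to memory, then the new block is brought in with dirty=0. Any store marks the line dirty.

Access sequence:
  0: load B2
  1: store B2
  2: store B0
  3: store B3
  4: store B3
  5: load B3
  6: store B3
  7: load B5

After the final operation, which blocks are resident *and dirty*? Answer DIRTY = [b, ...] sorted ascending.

DIRTY = [0]

0: R B2 -> L0 miss  d=-]
1: W B2 -> L0 hit  d=D]
2: W B0 -> L0 miss wb->B2  d=D]
3: W B3 -> L1 miss  d=D]
4: W B3 -> L1 hit  d=D]
5: R B3 -> L1 hit  d=D]
6: W B3 -> L1 hit  d=D]
7: R B5 -> L1 miss wb->B3  d=-]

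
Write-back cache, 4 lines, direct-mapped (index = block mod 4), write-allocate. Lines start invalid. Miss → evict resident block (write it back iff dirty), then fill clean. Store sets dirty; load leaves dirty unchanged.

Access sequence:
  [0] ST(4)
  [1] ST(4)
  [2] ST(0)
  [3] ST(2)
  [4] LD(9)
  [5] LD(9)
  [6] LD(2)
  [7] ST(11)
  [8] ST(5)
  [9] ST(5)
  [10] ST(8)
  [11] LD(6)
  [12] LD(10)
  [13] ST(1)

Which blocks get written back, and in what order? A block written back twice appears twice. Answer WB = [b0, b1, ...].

WB = [4, 0, 2, 5]

0: W B4 → L0 miss [D]
1: W B4 → L0 hit [D]
2: W B0 → L0 miss wb→B4 [D]
3: W B2 → L2 miss [D]
4: R B9 → L1 miss [-]
5: R B9 → L1 hit [-]
6: R B2 → L2 hit [D]
7: W B11 → L3 miss [D]
8: W B5 → L1 miss [D]
9: W B5 → L1 hit [D]
10: W B8 → L0 miss wb→B0 [D]
11: R B6 → L2 miss wb→B2 [-]
12: R B10 → L2 miss [-]
13: W B1 → L1 miss wb→B5 [D]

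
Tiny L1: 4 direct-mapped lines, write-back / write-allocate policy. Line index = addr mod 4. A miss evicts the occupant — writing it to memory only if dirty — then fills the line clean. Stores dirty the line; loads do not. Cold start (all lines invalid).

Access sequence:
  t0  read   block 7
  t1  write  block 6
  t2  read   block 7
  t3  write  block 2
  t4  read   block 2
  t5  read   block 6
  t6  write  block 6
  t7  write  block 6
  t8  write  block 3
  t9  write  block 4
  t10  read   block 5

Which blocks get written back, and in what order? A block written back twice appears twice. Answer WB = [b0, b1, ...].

WB = [6, 2]

  0 | R B7 → L3 miss [-]
  1 | W B6 → L2 miss [D]
  2 | R B7 → L3 hit [-]
  3 | W B2 → L2 miss wb→B6 [D]
  4 | R B2 → L2 hit [D]
  5 | R B6 → L2 miss wb→B2 [-]
  6 | W B6 → L2 hit [D]
  7 | W B6 → L2 hit [D]
  8 | W B3 → L3 miss [D]
  9 | W B4 → L0 miss [D]
  10 | R B5 → L1 miss [-]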